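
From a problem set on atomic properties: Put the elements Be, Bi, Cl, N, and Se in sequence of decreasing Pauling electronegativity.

Be is in period 2, group 2; N is in period 2, group 15; Cl is in period 3, group 17; Se is in period 4, group 16; Bi is in period 6, group 15.
Smaller atoms with higher effective nuclear charge are more electronegative.
Here both period and group differ, so the two effects have to be weighed against each other.
Bi > Be: period and group pull opposite ways; the across-period shift dominates (2.02 vs 1.57).
Se > Bi: relative to Bi, both the across-period and down-group shifts push Se's electronegativity up.
N > Se: the two effects oppose for this pair; the down-group effect wins (3.04 vs 2.55).
Cl > N: period and group pull opposite ways; the across-period shift dominates (3.16 vs 3.04).
Approximate values (Pauling): Be 1.57, N 3.04, Cl 3.16, Se 2.55, Bi 2.02.
So from highest to lowest: Cl > N > Se > Bi > Be.

Cl > N > Se > Bi > Be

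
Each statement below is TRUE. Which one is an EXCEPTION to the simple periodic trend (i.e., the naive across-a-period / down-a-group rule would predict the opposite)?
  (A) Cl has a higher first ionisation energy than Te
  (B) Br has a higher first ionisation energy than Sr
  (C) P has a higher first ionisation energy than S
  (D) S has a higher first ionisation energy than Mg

(C)

The general trend: first ionisation energy increases across a period and decreases down a group.
(A) Cl (period 3, group 17) vs Te (period 5, group 16): the stated order agrees with the simple trend.
(B) Br (period 4, group 17) vs Sr (period 5, group 2): the stated order agrees with the simple trend.
(C) P (period 3, group 15) vs S (period 3, group 16): the stated order contradicts the simple trend.
(D) S (period 3, group 16) vs Mg (period 3, group 2): the stated order agrees with the simple trend.
The exception is (C): S (3p⁴) ionizes more easily than half-filled P (3p³) because the paired 3p electron in S is pushed out by e⁻–e⁻ repulsion.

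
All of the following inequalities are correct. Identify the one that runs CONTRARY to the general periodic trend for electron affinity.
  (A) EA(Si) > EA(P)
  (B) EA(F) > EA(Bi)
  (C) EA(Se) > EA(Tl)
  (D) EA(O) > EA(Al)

The general trend: electron affinity increases across a period and decreases down a group.
(A) Si (period 3, group 14) vs P (period 3, group 15): the stated order contradicts the simple trend.
(B) F (period 2, group 17) vs Bi (period 6, group 15): the stated order agrees with the simple trend.
(C) Se (period 4, group 16) vs Tl (period 6, group 13): the stated order agrees with the simple trend.
(D) O (period 2, group 16) vs Al (period 3, group 13): the stated order agrees with the simple trend.
The exception is (A): adding an electron to P's half-filled 3p³ is unfavourable, so Si (3p²) has the more exothermic EA.

(A)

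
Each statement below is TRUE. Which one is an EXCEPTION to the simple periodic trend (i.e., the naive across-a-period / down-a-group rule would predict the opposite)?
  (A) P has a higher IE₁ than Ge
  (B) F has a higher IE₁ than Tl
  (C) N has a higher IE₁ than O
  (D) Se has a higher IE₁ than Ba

The general trend: IE₁ increases across a period and decreases down a group.
(A) P (period 3, group 15) vs Ge (period 4, group 14): the stated order agrees with the simple trend.
(B) F (period 2, group 17) vs Tl (period 6, group 13): the stated order agrees with the simple trend.
(C) N (period 2, group 15) vs O (period 2, group 16): the stated order contradicts the simple trend.
(D) Se (period 4, group 16) vs Ba (period 6, group 2): the stated order agrees with the simple trend.
The exception is (C): pairing an electron in O's 2p⁴ costs repulsion energy, so O ionizes more easily than half-filled N (2p³).

(C)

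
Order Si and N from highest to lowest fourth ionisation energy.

After 3 electrons have been removed, what remains? Si³⁺ still has 1 valence electron; N³⁺ still has 2 valence electrons.
All are still removing valence electrons, so compare the +3 ions as you would atoms: IE_4 generally rises across a period (higher Z_eff) and falls down a group (larger shell), subject to the usual subshell exceptions.
Valence configurations: Si³⁺ [Ne]3s¹, N³⁺ [He]2s².
Tabulated IE_4 (kJ/mol): Si 4356, N 7475.
Overall IE_4 order: Si < N.

N > Si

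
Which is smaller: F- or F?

F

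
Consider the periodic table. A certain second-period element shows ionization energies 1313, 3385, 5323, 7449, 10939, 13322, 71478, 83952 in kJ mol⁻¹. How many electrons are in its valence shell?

6

Look for the largest jump between consecutive ionization energies: IE7/IE6 ≈ 5.4, far larger than any earlier ratio.
That jump marks the point where a core electron is being removed. So the atom has 6 valence electrons.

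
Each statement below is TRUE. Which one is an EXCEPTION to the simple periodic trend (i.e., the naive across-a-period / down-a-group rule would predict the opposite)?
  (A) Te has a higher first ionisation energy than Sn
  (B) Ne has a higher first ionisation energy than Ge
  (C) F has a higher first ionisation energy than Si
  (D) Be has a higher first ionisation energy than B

The general trend: first ionisation energy increases across a period and decreases down a group.
(A) Te (period 5, group 16) vs Sn (period 5, group 14): the stated order agrees with the simple trend.
(B) Ne (period 2, group 18) vs Ge (period 4, group 14): the stated order agrees with the simple trend.
(C) F (period 2, group 17) vs Si (period 3, group 14): the stated order agrees with the simple trend.
(D) Be (period 2, group 2) vs B (period 2, group 13): the stated order contradicts the simple trend.
The exception is (D): removing B's lone 2p electron is easier than breaking Be's filled 2s².

(D)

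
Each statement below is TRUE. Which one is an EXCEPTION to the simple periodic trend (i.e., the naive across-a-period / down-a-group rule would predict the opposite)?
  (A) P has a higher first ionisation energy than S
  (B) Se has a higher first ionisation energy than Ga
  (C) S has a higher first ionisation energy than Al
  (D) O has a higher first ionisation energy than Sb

The general trend: first ionisation energy increases across a period and decreases down a group.
(A) P (period 3, group 15) vs S (period 3, group 16): the stated order contradicts the simple trend.
(B) Se (period 4, group 16) vs Ga (period 4, group 13): the stated order agrees with the simple trend.
(C) S (period 3, group 16) vs Al (period 3, group 13): the stated order agrees with the simple trend.
(D) O (period 2, group 16) vs Sb (period 5, group 15): the stated order agrees with the simple trend.
The exception is (A): S (3p⁴) ionizes more easily than half-filled P (3p³) because the paired 3p electron in S is pushed out by e⁻–e⁻ repulsion.

(A)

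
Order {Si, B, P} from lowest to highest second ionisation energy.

Si < P < B

IE_2 is the cost of taking one more electron from the +1 cation: Si⁺ still has 3 valence electrons; B⁺ still has 2 valence electrons; P⁺ still has 4 valence electrons.
All are still removing valence electrons, so compare the +1 ions as you would atoms: IE_2 generally rises across a period (higher Z_eff) and falls down a group (larger shell), subject to the usual subshell exceptions.
Valence configurations: Si⁺ [Ne]3s²3p¹, B⁺ [He]2s², P⁺ [Ne]3s²3p².
The numbers (kJ/mol): Si 1577, B 2427, P 1907.
So the second ionization energies run Si < P < B.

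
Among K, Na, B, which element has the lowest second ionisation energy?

B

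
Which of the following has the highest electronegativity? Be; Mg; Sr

Be is in period 2, group 2; Mg is in period 3, group 2; Sr is in period 5, group 2.
Smaller atoms with higher effective nuclear charge are more electronegative.
All are in group 2, so electronegativity increases up the group.
The highest electronegativity among these belongs to Be.

Be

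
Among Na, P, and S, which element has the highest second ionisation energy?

Na

The second ionization energy removes an electron from the +1 ion. For each element: Na⁺ is the bare [Ne] core; P⁺ still has 4 valence electrons; S⁺ still has 5 valence electrons.
Pulling an electron out of a noble-gas core costs far more than removing a remaining valence electron, so Na sits at the high end of IE_2.
Valence configurations: P⁺ [Ne]3s²3p², S⁺ [Ne]3s²3p³.
The numbers (kJ/mol): Na 4562, P 1907, S 2252.
Overall IE_2 order: P < S < Na.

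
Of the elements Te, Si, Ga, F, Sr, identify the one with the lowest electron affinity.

Atoms with high Z_eff and room in the valence shell (especially the halogens) have the most exothermic electron affinities.
Here both period and group differ, so the two effects have to be weighed against each other.
Ga > Sr: both effects reinforce here, so Ga is clearly the higher of the two.
Si > Ga: both effects reinforce here, so Si is clearly the higher of the two.
Te > Si: period and group pull opposite ways; the across-period shift dominates (190 vs 134 kJ/mol).
F > Te: relative to Te, both the across-period and down-group shifts push F's electron affinity up.
Approximate values (kJ/mol): F 328, Si 134, Ga 29, Sr 5, Te 190.
The lowest electron affinity among these belongs to Sr.

Sr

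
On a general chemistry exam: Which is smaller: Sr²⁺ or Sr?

Sr²⁺

Forming Sr²⁺ removes 2 electrons from Sr. Fewer electrons for the same nuclear charge means less shielding and a higher Z_eff on the remaining electrons, and for main-group metals the entire outer shell is lost.
A cation is smaller than its parent atom: Sr²⁺ < Sr.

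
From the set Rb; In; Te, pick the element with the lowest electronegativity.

Rb is in period 5, group 1; In is in period 5, group 13; Te is in period 5, group 16.
Smaller atoms with higher effective nuclear charge are more electronegative.
All lie in period 5, so electronegativity increases left to right.
The lowest electronegativity among these belongs to Rb.

Rb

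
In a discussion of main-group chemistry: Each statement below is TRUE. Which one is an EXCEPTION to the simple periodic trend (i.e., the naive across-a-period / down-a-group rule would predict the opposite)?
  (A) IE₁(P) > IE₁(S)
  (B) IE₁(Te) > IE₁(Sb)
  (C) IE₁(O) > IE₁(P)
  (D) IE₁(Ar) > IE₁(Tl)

(A)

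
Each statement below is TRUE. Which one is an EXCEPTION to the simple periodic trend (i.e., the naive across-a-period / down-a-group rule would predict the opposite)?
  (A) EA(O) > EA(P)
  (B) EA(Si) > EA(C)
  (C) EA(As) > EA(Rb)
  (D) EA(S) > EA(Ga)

The general trend: electron affinity increases across a period and decreases down a group.
(A) O (period 2, group 16) vs P (period 3, group 15): the stated order agrees with the simple trend.
(B) Si (period 3, group 14) vs C (period 2, group 14): the stated order contradicts the simple trend.
(C) As (period 4, group 15) vs Rb (period 5, group 1): the stated order agrees with the simple trend.
(D) S (period 3, group 16) vs Ga (period 4, group 13): the stated order agrees with the simple trend.
The exception is (B): Si's larger, more diffuse 3p orbitals accept an added electron slightly more readily than C's compact 2p.

(B)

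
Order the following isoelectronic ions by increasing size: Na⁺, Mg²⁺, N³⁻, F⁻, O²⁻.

All of these have 10 electrons, so size is governed by nuclear charge alone: the more protons, the stronger the pull on the same electron cloud, and the smaller the ion.
Nuclear charges: Mg²⁺ (Z=12), Na⁺ (Z=11), F⁻ (Z=9), O²⁻ (Z=8), N³⁻ (Z=7).
Smallest to largest: Mg²⁺ < Na⁺ < F⁻ < O²⁻ < N³⁻.

Mg²⁺ < Na⁺ < F⁻ < O²⁻ < N³⁻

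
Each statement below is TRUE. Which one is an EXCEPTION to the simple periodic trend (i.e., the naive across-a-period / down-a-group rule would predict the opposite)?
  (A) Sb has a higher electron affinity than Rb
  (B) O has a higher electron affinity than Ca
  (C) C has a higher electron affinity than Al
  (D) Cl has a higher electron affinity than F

(D)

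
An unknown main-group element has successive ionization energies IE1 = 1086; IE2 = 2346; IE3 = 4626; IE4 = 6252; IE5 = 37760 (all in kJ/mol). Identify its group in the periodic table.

Group 14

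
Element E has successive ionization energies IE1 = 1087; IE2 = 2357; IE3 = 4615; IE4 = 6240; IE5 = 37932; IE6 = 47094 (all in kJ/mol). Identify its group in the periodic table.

Group 14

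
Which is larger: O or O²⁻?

O²⁻

Forming O²⁻ adds 2 electrons to O. More electron–electron repulsion in the same shell, with unchanged nuclear charge, lets the cloud expand.
An anion is larger than its parent atom: O²⁻ > O.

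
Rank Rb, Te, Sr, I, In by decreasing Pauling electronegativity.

Rb is in period 5, group 1; Sr is in period 5, group 2; In is in period 5, group 13; Te is in period 5, group 16; I is in period 5, group 17.
Atoms toward the upper right of the periodic table pull bonding electrons most strongly.
All lie in period 5, so electronegativity increases left to right.
So from highest to lowest: I > Te > In > Sr > Rb.

I, Te, In, Sr, Rb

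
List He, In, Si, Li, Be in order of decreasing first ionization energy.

He > Be > Si > In > Li

IE₁ increases left→right with effective nuclear charge and decreases top→bottom as the valence shell moves farther out.
These span different periods and groups, so the two trends combine.
In > Li: the two effects oppose for this pair; the across-period effect wins (558 vs 520 kJ/mol).
Si > In: both effects reinforce here, so Si is clearly the higher of the two.
Be > Si: the two effects oppose for this pair; the down-group effect wins (900 vs 786 kJ/mol).
He > Be: both effects reinforce here, so He is clearly the higher of the two.
Approximate values (kJ/mol): He 2372, Li 520, Be 900, Si 786, In 558.
So from highest to lowest: He > Be > Si > In > Li.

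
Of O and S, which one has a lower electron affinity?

O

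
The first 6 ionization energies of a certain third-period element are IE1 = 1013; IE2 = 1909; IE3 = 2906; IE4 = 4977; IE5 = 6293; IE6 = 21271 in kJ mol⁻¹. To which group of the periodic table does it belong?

Look for the largest jump between consecutive ionization energies: IE6/IE5 ≈ 3.4, far larger than any earlier ratio.
That jump marks the point where a core electron is being removed. So the atom has 5 valence electrons.
A main-group element with 5 valence electrons is in group 15.

Group 15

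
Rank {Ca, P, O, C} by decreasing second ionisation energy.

O > C > P > Ca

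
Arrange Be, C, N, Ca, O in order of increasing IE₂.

Ca < Be < C < N < O

Consider each +1 ion: Be⁺ still has 1 valence electron; C⁺ still has 3 valence electrons; N⁺ still has 4 valence electrons; Ca⁺ still has 1 valence electron; O⁺ still has 5 valence electrons.
All are still removing valence electrons, so compare the +1 ions as you would atoms: IE_2 generally rises across a period (higher Z_eff) and falls down a group (larger shell), subject to the usual subshell exceptions.
Valence configurations: Be⁺ [He]2s¹, C⁺ [He]2s²2p¹, N⁺ [He]2s²2p², Ca⁺ [Ar]4s¹, O⁺ [He]2s²2p³.
Approximate IE_2 values (kJ/mol): Be 1757, C 2353, N 2856, Ca 1145, O 3388.
Putting it together, IE_2: Ca < Be < C < N < O.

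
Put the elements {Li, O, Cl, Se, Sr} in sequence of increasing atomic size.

O < Cl < Se < Li < Sr

Li is in period 2, group 1; O is in period 2, group 16; Cl is in period 3, group 17; Se is in period 4, group 16; Sr is in period 5, group 2.
Moving right in a period, electrons are added to the same shell under a stronger nuclear pull, so atoms get smaller; moving down, a new shell is opened and atoms get larger.
Here both period and group differ, so the two effects have to be weighed against each other.
Cl > O: period and group pull opposite ways; the down-group shift dominates (99 vs 63 pm).
Se > Cl: relative to Cl, both the across-period and down-group shifts push Se's atomic radius up.
Li > Se: period and group pull opposite ways; the across-period shift dominates (133 vs 116 pm).
Sr > Li: period and group pull opposite ways; the down-group shift dominates (185 vs 133 pm).
Tabulated atomic radius (pm): Li 133, O 63, Cl 99, Se 116, Sr 185.
So from smallest to largest: O < Cl < Se < Li < Sr.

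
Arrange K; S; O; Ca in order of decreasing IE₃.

After 2 electrons have been removed, what remains? K²⁺ is already 1 electron into the core; S²⁺ still has 4 valence electrons; O²⁺ still has 4 valence electrons; Ca²⁺ is the bare [Ar] core.
Usually core removal costs more than valence removal, but here the competition is close: a tightly held n=2 valence electron can cost more to remove than an n=3 core electron, so the actual values have to decide it.
Valence configurations: S²⁺ [Ne]3s²3p², O²⁺ [He]2s²2p².
Tabulated IE_3 (kJ/mol): K 4420, S 3357, O 5300, Ca 4912.
Putting it together, IE_3: S < K < Ca < O.

O > Ca > K > S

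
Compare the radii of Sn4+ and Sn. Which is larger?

Forming Sn4+ removes 4 electrons from Sn. Fewer electrons for the same nuclear charge means less shielding and a higher Z_eff on the remaining electrons.
A cation is smaller than its parent atom: Sn4+ < Sn.

Sn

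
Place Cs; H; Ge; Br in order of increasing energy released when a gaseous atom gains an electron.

Cs, H, Ge, Br

H is in period 1, group 1; Ge is in period 4, group 14; Br is in period 4, group 17; Cs is in period 6, group 1.
Adding an electron releases more energy for atoms nearer the top right (short of the noble gases).
Neither a single period nor a single group — weigh both effects.
H > Cs: H sits above Cs in group 1, so the down-group effect alone puts H higher.
Ge > H: period and group pull opposite ways; the across-period shift dominates (119 vs 73 kJ/mol).
Br > Ge: Br lies to the right of Ge in period 4, so the across-period effect alone puts Br higher.
Approximate values (kJ/mol): H 73, Ge 119, Br 325, Cs 46.
So from lowest to highest: Cs < H < Ge < Br.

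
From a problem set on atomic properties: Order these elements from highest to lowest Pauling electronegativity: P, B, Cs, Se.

Se > P > B > Cs

B is in period 2, group 13; P is in period 3, group 15; Se is in period 4, group 16; Cs is in period 6, group 1.
Atoms toward the upper right of the periodic table pull bonding electrons most strongly.
Here both period and group differ, so the two effects have to be weighed against each other.
B > Cs: both effects reinforce here, so B is clearly the higher of the two.
P > B: period and group pull opposite ways; the across-period shift dominates (2.19 vs 2.04).
Se > P: period and group pull opposite ways; the across-period shift dominates (2.55 vs 2.19).
For reference (Pauling): B 2.04, P 2.19, Se 2.55, Cs 0.79.
So from highest to lowest: Se > P > B > Cs.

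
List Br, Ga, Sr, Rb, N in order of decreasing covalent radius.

Rb > Sr > Ga > Br > N

N is in period 2, group 15; Ga is in period 4, group 13; Br is in period 4, group 17; Rb is in period 5, group 1; Sr is in period 5, group 2.
Radius decreases left→right (rising Z_eff, same n) and increases top→bottom (higher n).
These span different periods and groups, so the two trends combine.
Br > N: the two effects oppose for this pair; the down-group effect wins (114 vs 71 pm).
Ga > Br: both are in period 4; the period trend gives Ga the larger value.
Sr > Ga: relative to Ga, both the across-period and down-group shifts push Sr's atomic radius up.
Rb > Sr: Rb lies to the left of Sr in period 5, so the across-period effect alone puts Rb larger.
For reference (pm): N 71, Ga 124, Br 114, Rb 210, Sr 185.
So from largest to smallest: Rb > Sr > Ga > Br > N.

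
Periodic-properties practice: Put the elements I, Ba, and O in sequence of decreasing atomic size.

Ba, I, O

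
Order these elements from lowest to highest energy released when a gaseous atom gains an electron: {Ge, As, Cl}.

Cl is in period 3, group 17; Ge is in period 4, group 14; As is in period 4, group 15.
EA tends to increase across a period and decrease down a group, though the pattern is less regular than for IE or radius.
Here both period and group differ, so the two effects have to be weighed against each other.
Ge > As: this pair runs against the simple trend — see the exception note.
Cl > Ge: relative to Ge, both the across-period and down-group shifts push Cl's electron affinity up.
Note the exception: Ge has a higher electron affinity than As, contrary to the simple trend — adding an electron to As's half-filled 4p³ is unfavourable, so Ge (4p²) has the more exothermic EA.
For reference (kJ/mol): Cl 349, Ge 119, As 78.
So from lowest to highest: As < Ge < Cl.

As, Ge, Cl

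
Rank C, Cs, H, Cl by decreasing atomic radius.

H is in period 1, group 1; C is in period 2, group 14; Cl is in period 3, group 17; Cs is in period 6, group 1.
Across a period the added protons contract the valence shell; down a group each new principal shell makes the atom larger.
These span different periods and groups, so the two trends combine.
C > H: period and group pull opposite ways; the down-group shift dominates (75 vs 32 pm).
Cl > C: period and group pull opposite ways; the down-group shift dominates (99 vs 75 pm).
Cs > Cl: both effects reinforce here, so Cs is clearly the larger of the two.
Tabulated atomic radius (pm): H 32, C 75, Cl 99, Cs 232.
So from largest to smallest: Cs > Cl > C > H.

Cs > Cl > C > H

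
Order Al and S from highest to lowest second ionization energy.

S > Al

IE_2 is the cost of taking one more electron from the +1 cation: Al⁺ still has 2 valence electrons; S⁺ still has 5 valence electrons.
All are still removing valence electrons, so compare the +1 ions as you would atoms: IE_2 generally rises across a period (higher Z_eff) and falls down a group (larger shell), subject to the usual subshell exceptions.
Valence configurations: Al⁺ [Ne]3s², S⁺ [Ne]3s²3p³.
Tabulated IE_2 (kJ/mol): Al 1817, S 2252.
Putting it together, IE_2: Al < S.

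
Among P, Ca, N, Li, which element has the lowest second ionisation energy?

The second ionization energy removes an electron from the +1 ion. For each element: P⁺ still has 4 valence electrons; Ca⁺ still has 1 valence electron; N⁺ still has 4 valence electrons; Li⁺ is the bare [He] core.
Core electrons are held far more tightly than valence electrons, so Li tops the IE_2 order.
Valence configurations: P⁺ [Ne]3s²3p², Ca⁺ [Ar]4s¹, N⁺ [He]2s²2p².
Approximate IE_2 values (kJ/mol): P 1907, Ca 1145, N 2856, Li 7298.
Overall IE_2 order: Ca < P < N < Li.

Ca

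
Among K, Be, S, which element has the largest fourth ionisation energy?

After 3 electrons have been removed, what remains? K³⁺ is already 2 electrons into the core; Be³⁺ is already 1 electron into the core; S³⁺ still has 3 valence electrons.
Pulling an electron out of a noble-gas core costs far more than removing a remaining valence electron, so K and Be sit at the high end of IE_4.
Approximate IE_4 values (kJ/mol): K 5877, Be 21007, S 4556.
So the fourth ionization energies run S < K < Be.

Be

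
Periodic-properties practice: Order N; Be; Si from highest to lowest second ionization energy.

IE_2 is the cost of taking one more electron from the +1 cation: N⁺ still has 4 valence electrons; Be⁺ still has 1 valence electron; Si⁺ still has 3 valence electrons.
All are still removing valence electrons, so compare the +1 ions as you would atoms: IE_2 generally rises across a period (higher Z_eff) and falls down a group (larger shell), subject to the usual subshell exceptions.
Valence configurations: N⁺ [He]2s²2p², Be⁺ [He]2s¹, Si⁺ [Ne]3s²3p¹.
Tabulated IE_2 (kJ/mol): N 2856, Be 1757, Si 1577.
Overall IE_2 order: Si < Be < N.

N > Be > Si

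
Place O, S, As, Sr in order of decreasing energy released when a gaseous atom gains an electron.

S, O, As, Sr

O is in period 2, group 16; S is in period 3, group 16; As is in period 4, group 15; Sr is in period 5, group 2.
Adding an electron releases more energy for atoms nearer the top right (short of the noble gases).
Here both period and group differ, so the two effects have to be weighed against each other.
As > Sr: both effects reinforce here, so As is clearly the higher of the two.
O > As: both effects reinforce here, so O is clearly the higher of the two.
S > O: this pair runs against the simple trend — see the exception note.
Note the exception: S has a higher electron affinity than O, contrary to the simple trend — the compact 2p subshell of O repels the added electron more than S's larger 3p does.
For reference (kJ/mol): O 141, S 200, As 78, Sr 5.
So from highest to lowest: S > O > As > Sr.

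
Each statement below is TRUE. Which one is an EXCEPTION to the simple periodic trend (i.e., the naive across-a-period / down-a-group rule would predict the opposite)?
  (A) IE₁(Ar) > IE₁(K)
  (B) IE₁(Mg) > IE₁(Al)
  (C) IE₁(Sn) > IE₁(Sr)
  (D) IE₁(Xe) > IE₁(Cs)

The general trend: first ionization energy increases across a period and decreases down a group.
(A) Ar (period 3, group 18) vs K (period 4, group 1): the stated order agrees with the simple trend.
(B) Mg (period 3, group 2) vs Al (period 3, group 13): the stated order contradicts the simple trend.
(C) Sn (period 5, group 14) vs Sr (period 5, group 2): the stated order agrees with the simple trend.
(D) Xe (period 5, group 18) vs Cs (period 6, group 1): the stated order agrees with the simple trend.
The exception is (B): Al's single 3p electron is easier to remove than one from Mg's filled 3s².

(B)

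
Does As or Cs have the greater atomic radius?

Cs

Moving right in a period, electrons are added to the same shell under a stronger nuclear pull, so atoms get smaller; moving down, a new shell is opened and atoms get larger.
Here both period and group differ, so the two effects have to be weighed against each other.
Cs > As: relative to As, both the across-period and down-group shifts push Cs's atomic radius up.
For reference (pm): As 121, Cs 232.
So Cs has the greater atomic radius (Cs > As).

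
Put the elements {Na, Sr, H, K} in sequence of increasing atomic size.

Across a period the added protons contract the valence shell; down a group each new principal shell makes the atom larger.
These span different periods and groups, so the two trends combine.
Na > H: Na sits below H in group 1, so the down-group effect alone puts Na larger.
Sr > Na: period and group pull opposite ways; the down-group shift dominates (185 vs 155 pm).
K > Sr: the two effects oppose for this pair; the across-period effect wins (196 vs 185 pm).
Tabulated atomic radius (pm): H 32, Na 155, K 196, Sr 185.
So from smallest to largest: H < Na < Sr < K.

H < Na < Sr < K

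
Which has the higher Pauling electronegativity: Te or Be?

Be is in period 2, group 2; Te is in period 5, group 16.
EN rises left→right (higher Z_eff, smaller atoms) and falls top→bottom (larger, more shielded atoms).
These span different periods and groups, so the two trends combine.
Te > Be: the two effects oppose for this pair; the across-period effect wins (2.10 vs 1.57).
For reference (Pauling): Be 1.57, Te 2.10.
So Te has the higher Pauling electronegativity (Te > Be).

Te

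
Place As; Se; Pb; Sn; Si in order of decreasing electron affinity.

Si is in period 3, group 14; As is in period 4, group 15; Se is in period 4, group 16; Sn is in period 5, group 14; Pb is in period 6, group 14.
Adding an electron releases more energy for atoms nearer the top right (short of the noble gases).
Here both period and group differ, so the two effects have to be weighed against each other.
As > Pb: both effects reinforce here, so As is clearly the higher of the two.
Sn > As: this pair runs against the simple trend — see the exception note.
Si > Sn: they share group 14; the group trend gives Si the larger value.
Se > Si: the two effects oppose for this pair; the across-period effect wins (195 vs 134 kJ/mol).
Note the exception: Sn has a higher electron affinity than As, contrary to the simple trend — adding an electron to As's half-filled np³ subshell costs electron-pairing energy.
Approximate values (kJ/mol): Si 134, As 78, Se 195, Sn 107, Pb 35.
So from highest to lowest: Se > Si > Sn > As > Pb.

Se > Si > Sn > As > Pb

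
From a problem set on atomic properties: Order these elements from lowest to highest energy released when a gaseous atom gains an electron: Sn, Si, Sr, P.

Sr < P < Sn < Si

EA tends to increase across a period and decrease down a group, though the pattern is less regular than for IE or radius.
Neither a single period nor a single group — weigh both effects.
P > Sr: relative to Sr, both the across-period and down-group shifts push P's electron affinity up.
Sn > P: this pair runs against the simple trend — see the exception note.
Si > Sn: Si sits above Sn in group 14, so the down-group effect alone puts Si higher.
Note the exception: Sn has a higher electron affinity than P, contrary to the simple trend — adding an electron to P's half-filled np³ subshell costs electron-pairing energy.
Note the exception: Si has a higher electron affinity than P, contrary to the simple trend — adding an electron to P's half-filled 3p³ is unfavourable, so Si (3p²) has the more exothermic EA.
Approximate values (kJ/mol): Si 134, P 72, Sr 5, Sn 107.
So from lowest to highest: Sr < P < Sn < Si.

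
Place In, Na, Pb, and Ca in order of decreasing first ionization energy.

Pb > Ca > In > Na

Removing the outermost electron gets harder across a period and easier down a group.
These sit on a diagonal, where the across-period and down-group effects partly cancel.
In > Na: period and group pull opposite ways; the across-period shift dominates (558 vs 496 kJ/mol).
Ca > In: the two effects oppose for this pair; the down-group effect wins (590 vs 558 kJ/mol).
Pb > Ca: period and group pull opposite ways; the across-period shift dominates (716 vs 590 kJ/mol).
For reference (kJ/mol): Na 496, Ca 590, In 558, Pb 716.
So from highest to lowest: Pb > Ca > In > Na.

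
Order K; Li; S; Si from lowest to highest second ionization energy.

The second ionization energy removes an electron from the +1 ion. For each element: K⁺ is the bare [Ar] core; Li⁺ is the bare [He] core; S⁺ still has 5 valence electrons; Si⁺ still has 3 valence electrons.
Pulling an electron out of a noble-gas core costs far more than removing a remaining valence electron, so K and Li sit at the high end of IE_2.
Valence configurations: S⁺ [Ne]3s²3p³, Si⁺ [Ne]3s²3p¹.
The numbers (kJ/mol): K 3052, Li 7298, S 2252, Si 1577.
Hence IE_2: Si < S < K < Li.

Si, S, K, Li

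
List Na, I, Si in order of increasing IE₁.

Na, Si, I

Na is in period 3, group 1; Si is in period 3, group 14; I is in period 5, group 17.
Removing the outermost electron gets harder across a period and easier down a group.
These span different periods and groups, so the two trends combine.
Si > Na: Si lies to the right of Na in period 3, so the across-period effect alone puts Si higher.
I > Si: period and group pull opposite ways; the across-period shift dominates (1008 vs 786 kJ/mol).
Tabulated first ionization energy (kJ/mol): Na 496, Si 786, I 1008.
So from lowest to highest: Na < Si < I.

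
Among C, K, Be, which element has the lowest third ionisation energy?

Consider each +2 ion: C²⁺ still has 2 valence electrons; K²⁺ is already 1 electron into the core; Be²⁺ is the bare [He] core.
Usually core removal costs more than valence removal, but here the competition is close: a tightly held n=2 valence electron can cost more to remove than an n=3 core electron, so the actual values have to decide it.
Approximate IE_3 values (kJ/mol): C 4620, K 4420, Be 14849.
Hence IE_3: K < C < Be.

K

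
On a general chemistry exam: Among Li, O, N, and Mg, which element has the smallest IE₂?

Mg

Consider each +1 ion: Li⁺ is the bare [He] core; O⁺ still has 5 valence electrons; N⁺ still has 4 valence electrons; Mg⁺ still has 1 valence electron.
Breaking into a closed-shell core is much more expensive than removing a leftover valence electron — Li has the largest IE_2 here.
Valence configurations: O⁺ [He]2s²2p³, N⁺ [He]2s²2p², Mg⁺ [Ne]3s¹.
Tabulated IE_2 (kJ/mol): Li 7298, O 3388, N 2856, Mg 1451.
Overall IE_2 order: Mg < N < O < Li.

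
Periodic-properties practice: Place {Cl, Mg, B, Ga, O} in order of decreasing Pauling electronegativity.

O, Cl, B, Ga, Mg

B is in period 2, group 13; O is in period 2, group 16; Mg is in period 3, group 2; Cl is in period 3, group 17; Ga is in period 4, group 13.
EN rises left→right (higher Z_eff, smaller atoms) and falls top→bottom (larger, more shielded atoms).
Here both period and group differ, so the two effects have to be weighed against each other.
Ga > Mg: period and group pull opposite ways; the across-period shift dominates (1.81 vs 1.31).
B > Ga: B sits above Ga in group 13, so the down-group effect alone puts B higher.
Cl > B: period and group pull opposite ways; the across-period shift dominates (3.16 vs 2.04).
O > Cl: period and group pull opposite ways; the down-group shift dominates (3.44 vs 3.16).
For reference (Pauling): B 2.04, O 3.44, Mg 1.31, Cl 3.16, Ga 1.81.
So from highest to lowest: O > Cl > B > Ga > Mg.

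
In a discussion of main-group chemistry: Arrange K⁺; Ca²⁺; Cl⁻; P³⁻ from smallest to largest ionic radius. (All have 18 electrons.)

Ca²⁺ < K⁺ < Cl⁻ < P³⁻

All of these have 18 electrons, so size is governed by nuclear charge alone: the more protons, the stronger the pull on the same electron cloud, and the smaller the ion.
Nuclear charges: Ca²⁺ (Z=20), K⁺ (Z=19), Cl⁻ (Z=17), P³⁻ (Z=15).
Smallest to largest: Ca²⁺ < K⁺ < Cl⁻ < P³⁻.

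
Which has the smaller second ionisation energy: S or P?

IE_2 is the cost of taking one more electron from the +1 cation: S⁺ still has 5 valence electrons; P⁺ still has 4 valence electrons.
All are still removing valence electrons, so compare the +1 ions as you would atoms: IE_2 generally rises across a period (higher Z_eff) and falls down a group (larger shell), subject to the usual subshell exceptions.
Valence configurations: S⁺ [Ne]3s²3p³, P⁺ [Ne]3s²3p².
Tabulated IE_2 (kJ/mol): S 2252, P 1907.
Hence IE_2: P < S.

P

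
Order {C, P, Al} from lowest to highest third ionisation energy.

Al, P, C

Consider each +2 ion: C²⁺ still has 2 valence electrons; P²⁺ still has 3 valence electrons; Al²⁺ still has 1 valence electron.
All are still removing valence electrons, so compare the +2 ions as you would atoms: IE_3 generally rises across a period (higher Z_eff) and falls down a group (larger shell), subject to the usual subshell exceptions.
Valence configurations: C²⁺ [He]2s², P²⁺ [Ne]3s²3p¹, Al²⁺ [Ne]3s¹.
Approximate IE_3 values (kJ/mol): C 4620, P 2914, Al 2745.
Overall IE_3 order: Al < P < C.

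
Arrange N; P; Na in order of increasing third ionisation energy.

P, N, Na

The third ionization energy removes an electron from the +2 ion. For each element: N²⁺ still has 3 valence electrons; P²⁺ still has 3 valence electrons; Na²⁺ is already 1 electron into the core.
Core electrons are held far more tightly than valence electrons, so Na tops the IE_3 order.
Valence configurations: N²⁺ [He]2s²2p¹, P²⁺ [Ne]3s²3p¹.
Tabulated IE_3 (kJ/mol): N 4578, P 2914, Na 6910.
Overall IE_3 order: P < N < Na.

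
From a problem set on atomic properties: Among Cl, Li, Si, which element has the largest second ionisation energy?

After 1 electron has been removed, what remains? Cl⁺ still has 6 valence electrons; Li⁺ is the bare [He] core; Si⁺ still has 3 valence electrons.
Pulling an electron out of a noble-gas core costs far more than removing a remaining valence electron, so Li sits at the high end of IE_2.
Valence configurations: Cl⁺ [Ne]3s²3p⁴, Si⁺ [Ne]3s²3p¹.
Tabulated IE_2 (kJ/mol): Cl 2298, Li 7298, Si 1577.
So the second ionization energies run Si < Cl < Li.

Li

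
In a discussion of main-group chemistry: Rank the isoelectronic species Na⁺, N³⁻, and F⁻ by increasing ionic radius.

All of these have 10 electrons, so size is governed by nuclear charge alone: the more protons, the stronger the pull on the same electron cloud, and the smaller the ion.
Nuclear charges: Na⁺ (Z=11), F⁻ (Z=9), N³⁻ (Z=7).
Smallest to largest: Na⁺ < F⁻ < N³⁻.

Na⁺, F⁻, N³⁻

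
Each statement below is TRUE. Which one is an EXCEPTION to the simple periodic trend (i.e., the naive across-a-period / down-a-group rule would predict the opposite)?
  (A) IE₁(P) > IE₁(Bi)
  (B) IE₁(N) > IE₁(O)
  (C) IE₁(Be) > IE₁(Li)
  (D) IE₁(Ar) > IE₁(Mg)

(B)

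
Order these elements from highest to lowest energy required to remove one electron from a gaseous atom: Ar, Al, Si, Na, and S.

Na is in period 3, group 1; Al is in period 3, group 13; Si is in period 3, group 14; S is in period 3, group 16; Ar is in period 3, group 18.
First ionization energy rises across a period (greater Z_eff holds electrons more tightly) and falls down a group (valence electrons are farther from the nucleus).
All lie in period 3, so first ionization energy increases left to right.
So from highest to lowest: Ar > S > Si > Al > Na.

Ar > S > Si > Al > Na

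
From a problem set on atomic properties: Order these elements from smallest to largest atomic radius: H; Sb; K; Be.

H, Be, Sb, K

H is in period 1, group 1; Be is in period 2, group 2; K is in period 4, group 1; Sb is in period 5, group 15.
Radius decreases left→right (rising Z_eff, same n) and increases top→bottom (higher n).
These span different periods and groups, so the two trends combine.
Be > H: the two effects oppose for this pair; the down-group effect wins (102 vs 32 pm).
Sb > Be: period and group pull opposite ways; the down-group shift dominates (140 vs 102 pm).
K > Sb: period and group pull opposite ways; the across-period shift dominates (196 vs 140 pm).
Tabulated atomic radius (pm): H 32, Be 102, K 196, Sb 140.
So from smallest to largest: H < Be < Sb < K.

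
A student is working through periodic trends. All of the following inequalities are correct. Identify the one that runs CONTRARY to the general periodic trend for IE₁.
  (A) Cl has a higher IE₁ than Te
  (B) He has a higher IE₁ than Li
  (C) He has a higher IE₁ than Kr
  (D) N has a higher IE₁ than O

(D)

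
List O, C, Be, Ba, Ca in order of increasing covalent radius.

O < C < Be < Ca < Ba

Be is in period 2, group 2; C is in period 2, group 14; O is in period 2, group 16; Ca is in period 4, group 2; Ba is in period 6, group 2.
Moving right in a period, electrons are added to the same shell under a stronger nuclear pull, so atoms get smaller; moving down, a new shell is opened and atoms get larger.
Here both period and group differ, so the two effects have to be weighed against each other.
C > O: both are in period 2; the period trend gives C the larger value.
Be > C: both are in period 2; the period trend gives Be the larger value.
Ca > Be: they share group 2; the group trend gives Ca the larger value.
Ba > Ca: they share group 2; the group trend gives Ba the larger value.
Tabulated atomic radius (pm): Be 102, C 75, O 63, Ca 171, Ba 196.
So from smallest to largest: O < C < Be < Ca < Ba.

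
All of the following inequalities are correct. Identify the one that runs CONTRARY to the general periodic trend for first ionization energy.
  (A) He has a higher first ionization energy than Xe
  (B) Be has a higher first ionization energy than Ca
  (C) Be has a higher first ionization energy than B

(C)

The general trend: first ionization energy increases across a period and decreases down a group.
(A) He (period 1, group 18) vs Xe (period 5, group 18): the stated order agrees with the simple trend.
(B) Be (period 2, group 2) vs Ca (period 4, group 2): the stated order agrees with the simple trend.
(C) Be (period 2, group 2) vs B (period 2, group 13): the stated order contradicts the simple trend.
The exception is (C): removing B's lone 2p electron is easier than breaking Be's filled 2s².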